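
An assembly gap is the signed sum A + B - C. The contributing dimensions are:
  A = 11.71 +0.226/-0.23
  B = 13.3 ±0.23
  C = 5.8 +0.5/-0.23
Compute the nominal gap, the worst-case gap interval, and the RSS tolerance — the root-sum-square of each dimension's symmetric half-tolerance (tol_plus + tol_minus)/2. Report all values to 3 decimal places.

nominal=19.210 wc=[18.250,19.896] rss=0.488

Stack each dimension's contribution:
  +A: nom +11.710 → Σnom=11.710; wc +0.226/-0.230 → slack +0.226/-0.230; half-tol=0.228, Σhalf²=0.051984
  +B: nom +13.300 → Σnom=25.010; wc +0.230/-0.230 → slack +0.456/-0.460; half-tol=0.230, Σhalf²=0.104884
  -C: nom -5.800 → Σnom=19.210; wc +0.230/-0.500 → slack +0.686/-0.960; half-tol=0.365, Σhalf²=0.238109
Nominal = 19.210. Worst-case = [19.210 - 0.960, 19.210 + 0.686] = [18.250, 19.896]. RSS = √0.238109 = 0.488.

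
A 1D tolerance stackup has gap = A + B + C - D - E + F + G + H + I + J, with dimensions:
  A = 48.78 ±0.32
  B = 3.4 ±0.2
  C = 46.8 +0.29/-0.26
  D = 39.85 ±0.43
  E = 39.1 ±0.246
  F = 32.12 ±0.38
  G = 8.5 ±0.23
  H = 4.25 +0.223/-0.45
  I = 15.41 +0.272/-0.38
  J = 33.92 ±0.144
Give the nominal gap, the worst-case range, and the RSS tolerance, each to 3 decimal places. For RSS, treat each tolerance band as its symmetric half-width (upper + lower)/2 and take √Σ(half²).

nominal=114.230 wc=[111.190,116.965] rss=0.949

Stack each dimension's contribution:
  +A: nom +48.780 → Σnom=48.780; wc +0.320/-0.320 → slack +0.320/-0.320; half-tol=0.320, Σhalf²=0.102400
  +B: nom +3.400 → Σnom=52.180; wc +0.200/-0.200 → slack +0.520/-0.520; half-tol=0.200, Σhalf²=0.142400
  +C: nom +46.800 → Σnom=98.980; wc +0.290/-0.260 → slack +0.810/-0.780; half-tol=0.275, Σhalf²=0.218025
  -D: nom -39.850 → Σnom=59.130; wc +0.430/-0.430 → slack +1.240/-1.210; half-tol=0.430, Σhalf²=0.402925
  -E: nom -39.100 → Σnom=20.030; wc +0.246/-0.246 → slack +1.486/-1.456; half-tol=0.246, Σhalf²=0.463441
  +F: nom +32.120 → Σnom=52.150; wc +0.380/-0.380 → slack +1.866/-1.836; half-tol=0.380, Σhalf²=0.607841
  +G: nom +8.500 → Σnom=60.650; wc +0.230/-0.230 → slack +2.096/-2.066; half-tol=0.230, Σhalf²=0.660741
  +H: nom +4.250 → Σnom=64.900; wc +0.223/-0.450 → slack +2.319/-2.516; half-tol=0.337, Σhalf²=0.773973
  +I: nom +15.410 → Σnom=80.310; wc +0.272/-0.380 → slack +2.591/-2.896; half-tol=0.326, Σhalf²=0.880249
  +J: nom +33.920 → Σnom=114.230; wc +0.144/-0.144 → slack +2.735/-3.040; half-tol=0.144, Σhalf²=0.900985
Nominal = 114.230. Worst-case = [114.230 - 3.040, 114.230 + 2.735] = [111.190, 116.965]. RSS = √0.900985 = 0.949.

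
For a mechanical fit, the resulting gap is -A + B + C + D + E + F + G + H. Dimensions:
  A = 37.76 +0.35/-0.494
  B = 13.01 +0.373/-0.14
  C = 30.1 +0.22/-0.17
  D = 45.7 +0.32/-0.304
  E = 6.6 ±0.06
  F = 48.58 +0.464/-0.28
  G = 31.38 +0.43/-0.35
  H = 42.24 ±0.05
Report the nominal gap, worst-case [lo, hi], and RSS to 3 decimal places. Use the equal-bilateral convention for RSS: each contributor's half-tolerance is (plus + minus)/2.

Stack each dimension's contribution:
  -A: nom -37.760 → Σnom=-37.760; wc +0.494/-0.350 → slack +0.494/-0.350; half-tol=0.422, Σhalf²=0.178084
  +B: nom +13.010 → Σnom=-24.750; wc +0.373/-0.140 → slack +0.867/-0.490; half-tol=0.257, Σhalf²=0.243876
  +C: nom +30.100 → Σnom=5.350; wc +0.220/-0.170 → slack +1.087/-0.660; half-tol=0.195, Σhalf²=0.281901
  +D: nom +45.700 → Σnom=51.050; wc +0.320/-0.304 → slack +1.407/-0.964; half-tol=0.312, Σhalf²=0.379245
  +E: nom +6.600 → Σnom=57.650; wc +0.060/-0.060 → slack +1.467/-1.024; half-tol=0.060, Σhalf²=0.382845
  +F: nom +48.580 → Σnom=106.230; wc +0.464/-0.280 → slack +1.931/-1.304; half-tol=0.372, Σhalf²=0.521229
  +G: nom +31.380 → Σnom=137.610; wc +0.430/-0.350 → slack +2.361/-1.654; half-tol=0.390, Σhalf²=0.673329
  +H: nom +42.240 → Σnom=179.850; wc +0.050/-0.050 → slack +2.411/-1.704; half-tol=0.050, Σhalf²=0.675829
Nominal = 179.850. Worst-case = [179.850 - 1.704, 179.850 + 2.411] = [178.146, 182.261]. RSS = √0.675829 = 0.822.

nominal=179.850 wc=[178.146,182.261] rss=0.822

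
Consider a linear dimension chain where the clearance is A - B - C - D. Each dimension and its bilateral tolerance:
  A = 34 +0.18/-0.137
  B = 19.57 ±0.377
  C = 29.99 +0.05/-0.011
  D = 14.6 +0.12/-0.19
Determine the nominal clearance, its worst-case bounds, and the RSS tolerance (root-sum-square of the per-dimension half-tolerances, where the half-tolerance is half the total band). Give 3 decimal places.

nominal=-30.160 wc=[-30.844,-29.402] rss=0.438

Stack each dimension's contribution:
  +A: nom +34.000 → Σnom=34.000; wc +0.180/-0.137 → slack +0.180/-0.137; half-tol=0.159, Σhalf²=0.025122
  -B: nom -19.570 → Σnom=14.430; wc +0.377/-0.377 → slack +0.557/-0.514; half-tol=0.377, Σhalf²=0.167251
  -C: nom -29.990 → Σnom=-15.560; wc +0.011/-0.050 → slack +0.568/-0.564; half-tol=0.030, Σhalf²=0.168182
  -D: nom -14.600 → Σnom=-30.160; wc +0.190/-0.120 → slack +0.758/-0.684; half-tol=0.155, Σhalf²=0.192207
Nominal = -30.160. Worst-case = [-30.160 - 0.684, -30.160 + 0.758] = [-30.844, -29.402]. RSS = √0.192207 = 0.438.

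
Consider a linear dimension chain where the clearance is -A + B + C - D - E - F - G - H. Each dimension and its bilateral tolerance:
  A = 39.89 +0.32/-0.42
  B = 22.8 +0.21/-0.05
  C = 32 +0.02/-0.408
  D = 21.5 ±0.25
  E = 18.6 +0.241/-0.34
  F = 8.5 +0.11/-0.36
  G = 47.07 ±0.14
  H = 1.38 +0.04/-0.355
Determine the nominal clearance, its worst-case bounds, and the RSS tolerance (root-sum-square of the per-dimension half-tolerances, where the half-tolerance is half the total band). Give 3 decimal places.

Stack each dimension's contribution:
  -A: nom -39.890 → Σnom=-39.890; wc +0.420/-0.320 → slack +0.420/-0.320; half-tol=0.370, Σhalf²=0.136900
  +B: nom +22.800 → Σnom=-17.090; wc +0.210/-0.050 → slack +0.630/-0.370; half-tol=0.130, Σhalf²=0.153800
  +C: nom +32.000 → Σnom=14.910; wc +0.020/-0.408 → slack +0.650/-0.778; half-tol=0.214, Σhalf²=0.199596
  -D: nom -21.500 → Σnom=-6.590; wc +0.250/-0.250 → slack +0.900/-1.028; half-tol=0.250, Σhalf²=0.262096
  -E: nom -18.600 → Σnom=-25.190; wc +0.340/-0.241 → slack +1.240/-1.269; half-tol=0.290, Σhalf²=0.346486
  -F: nom -8.500 → Σnom=-33.690; wc +0.360/-0.110 → slack +1.600/-1.379; half-tol=0.235, Σhalf²=0.401711
  -G: nom -47.070 → Σnom=-80.760; wc +0.140/-0.140 → slack +1.740/-1.519; half-tol=0.140, Σhalf²=0.421311
  -H: nom -1.380 → Σnom=-82.140; wc +0.355/-0.040 → slack +2.095/-1.559; half-tol=0.197, Σhalf²=0.460317
Nominal = -82.140. Worst-case = [-82.140 - 1.559, -82.140 + 2.095] = [-83.699, -80.045]. RSS = √0.460317 = 0.678.

nominal=-82.140 wc=[-83.699,-80.045] rss=0.678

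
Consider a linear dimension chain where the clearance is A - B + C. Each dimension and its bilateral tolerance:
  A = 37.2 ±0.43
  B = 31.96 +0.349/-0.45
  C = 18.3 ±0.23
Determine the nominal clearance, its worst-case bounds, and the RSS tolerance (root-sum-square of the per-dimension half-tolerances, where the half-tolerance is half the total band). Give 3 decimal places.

Stack each dimension's contribution:
  +A: nom +37.200 → Σnom=37.200; wc +0.430/-0.430 → slack +0.430/-0.430; half-tol=0.430, Σhalf²=0.184900
  -B: nom -31.960 → Σnom=5.240; wc +0.450/-0.349 → slack +0.880/-0.779; half-tol=0.399, Σhalf²=0.344500
  +C: nom +18.300 → Σnom=23.540; wc +0.230/-0.230 → slack +1.110/-1.009; half-tol=0.230, Σhalf²=0.397400
Nominal = 23.540. Worst-case = [23.540 - 1.009, 23.540 + 1.110] = [22.531, 24.650]. RSS = √0.397400 = 0.630.

nominal=23.540 wc=[22.531,24.650] rss=0.630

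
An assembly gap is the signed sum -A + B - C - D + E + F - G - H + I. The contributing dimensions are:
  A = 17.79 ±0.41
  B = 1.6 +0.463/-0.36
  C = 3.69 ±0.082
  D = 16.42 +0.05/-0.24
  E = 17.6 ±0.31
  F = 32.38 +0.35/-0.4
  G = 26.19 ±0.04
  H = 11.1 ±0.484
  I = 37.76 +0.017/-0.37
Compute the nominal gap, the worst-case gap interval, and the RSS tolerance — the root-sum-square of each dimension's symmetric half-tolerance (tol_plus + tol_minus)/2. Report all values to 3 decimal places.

nominal=14.150 wc=[11.644,16.546] rss=0.936

Stack each dimension's contribution:
  -A: nom -17.790 → Σnom=-17.790; wc +0.410/-0.410 → slack +0.410/-0.410; half-tol=0.410, Σhalf²=0.168100
  +B: nom +1.600 → Σnom=-16.190; wc +0.463/-0.360 → slack +0.873/-0.770; half-tol=0.411, Σhalf²=0.337432
  -C: nom -3.690 → Σnom=-19.880; wc +0.082/-0.082 → slack +0.955/-0.852; half-tol=0.082, Σhalf²=0.344156
  -D: nom -16.420 → Σnom=-36.300; wc +0.240/-0.050 → slack +1.195/-0.902; half-tol=0.145, Σhalf²=0.365181
  +E: nom +17.600 → Σnom=-18.700; wc +0.310/-0.310 → slack +1.505/-1.212; half-tol=0.310, Σhalf²=0.461281
  +F: nom +32.380 → Σnom=13.680; wc +0.350/-0.400 → slack +1.855/-1.612; half-tol=0.375, Σhalf²=0.601906
  -G: nom -26.190 → Σnom=-12.510; wc +0.040/-0.040 → slack +1.895/-1.652; half-tol=0.040, Σhalf²=0.603506
  -H: nom -11.100 → Σnom=-23.610; wc +0.484/-0.484 → slack +2.379/-2.136; half-tol=0.484, Σhalf²=0.837762
  +I: nom +37.760 → Σnom=14.150; wc +0.017/-0.370 → slack +2.396/-2.506; half-tol=0.194, Σhalf²=0.875205
Nominal = 14.150. Worst-case = [14.150 - 2.506, 14.150 + 2.396] = [11.644, 16.546]. RSS = √0.875205 = 0.936.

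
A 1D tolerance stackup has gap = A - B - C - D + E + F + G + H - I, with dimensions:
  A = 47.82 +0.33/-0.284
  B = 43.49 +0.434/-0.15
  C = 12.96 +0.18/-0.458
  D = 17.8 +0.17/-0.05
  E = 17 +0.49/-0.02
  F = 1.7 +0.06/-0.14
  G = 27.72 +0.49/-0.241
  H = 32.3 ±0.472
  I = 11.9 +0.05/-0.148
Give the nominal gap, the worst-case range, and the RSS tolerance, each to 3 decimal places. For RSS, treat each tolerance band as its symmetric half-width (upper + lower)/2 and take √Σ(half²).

nominal=40.390 wc=[38.399,43.038] rss=0.857

Stack each dimension's contribution:
  +A: nom +47.820 → Σnom=47.820; wc +0.330/-0.284 → slack +0.330/-0.284; half-tol=0.307, Σhalf²=0.094249
  -B: nom -43.490 → Σnom=4.330; wc +0.150/-0.434 → slack +0.480/-0.718; half-tol=0.292, Σhalf²=0.179513
  -C: nom -12.960 → Σnom=-8.630; wc +0.458/-0.180 → slack +0.938/-0.898; half-tol=0.319, Σhalf²=0.281274
  -D: nom -17.800 → Σnom=-26.430; wc +0.050/-0.170 → slack +0.988/-1.068; half-tol=0.110, Σhalf²=0.293374
  +E: nom +17.000 → Σnom=-9.430; wc +0.490/-0.020 → slack +1.478/-1.088; half-tol=0.255, Σhalf²=0.358399
  +F: nom +1.700 → Σnom=-7.730; wc +0.060/-0.140 → slack +1.538/-1.228; half-tol=0.100, Σhalf²=0.368399
  +G: nom +27.720 → Σnom=19.990; wc +0.490/-0.241 → slack +2.028/-1.469; half-tol=0.365, Σhalf²=0.501989
  +H: nom +32.300 → Σnom=52.290; wc +0.472/-0.472 → slack +2.500/-1.941; half-tol=0.472, Σhalf²=0.724773
  -I: nom -11.900 → Σnom=40.390; wc +0.148/-0.050 → slack +2.648/-1.991; half-tol=0.099, Σhalf²=0.734574
Nominal = 40.390. Worst-case = [40.390 - 1.991, 40.390 + 2.648] = [38.399, 43.038]. RSS = √0.734574 = 0.857.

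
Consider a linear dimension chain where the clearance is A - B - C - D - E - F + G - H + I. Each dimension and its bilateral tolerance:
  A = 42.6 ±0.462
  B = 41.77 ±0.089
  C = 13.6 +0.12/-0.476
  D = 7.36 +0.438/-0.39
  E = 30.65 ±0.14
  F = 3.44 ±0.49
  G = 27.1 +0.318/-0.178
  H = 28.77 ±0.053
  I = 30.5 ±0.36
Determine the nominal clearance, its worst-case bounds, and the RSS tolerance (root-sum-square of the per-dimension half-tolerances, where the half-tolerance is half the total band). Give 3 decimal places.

Stack each dimension's contribution:
  +A: nom +42.600 → Σnom=42.600; wc +0.462/-0.462 → slack +0.462/-0.462; half-tol=0.462, Σhalf²=0.213444
  -B: nom -41.770 → Σnom=0.830; wc +0.089/-0.089 → slack +0.551/-0.551; half-tol=0.089, Σhalf²=0.221365
  -C: nom -13.600 → Σnom=-12.770; wc +0.476/-0.120 → slack +1.027/-0.671; half-tol=0.298, Σhalf²=0.310169
  -D: nom -7.360 → Σnom=-20.130; wc +0.390/-0.438 → slack +1.417/-1.109; half-tol=0.414, Σhalf²=0.481565
  -E: nom -30.650 → Σnom=-50.780; wc +0.140/-0.140 → slack +1.557/-1.249; half-tol=0.140, Σhalf²=0.501165
  -F: nom -3.440 → Σnom=-54.220; wc +0.490/-0.490 → slack +2.047/-1.739; half-tol=0.490, Σhalf²=0.741265
  +G: nom +27.100 → Σnom=-27.120; wc +0.318/-0.178 → slack +2.365/-1.917; half-tol=0.248, Σhalf²=0.802769
  -H: nom -28.770 → Σnom=-55.890; wc +0.053/-0.053 → slack +2.418/-1.970; half-tol=0.053, Σhalf²=0.805578
  +I: nom +30.500 → Σnom=-25.390; wc +0.360/-0.360 → slack +2.778/-2.330; half-tol=0.360, Σhalf²=0.935178
Nominal = -25.390. Worst-case = [-25.390 - 2.330, -25.390 + 2.778] = [-27.720, -22.612]. RSS = √0.935178 = 0.967.

nominal=-25.390 wc=[-27.720,-22.612] rss=0.967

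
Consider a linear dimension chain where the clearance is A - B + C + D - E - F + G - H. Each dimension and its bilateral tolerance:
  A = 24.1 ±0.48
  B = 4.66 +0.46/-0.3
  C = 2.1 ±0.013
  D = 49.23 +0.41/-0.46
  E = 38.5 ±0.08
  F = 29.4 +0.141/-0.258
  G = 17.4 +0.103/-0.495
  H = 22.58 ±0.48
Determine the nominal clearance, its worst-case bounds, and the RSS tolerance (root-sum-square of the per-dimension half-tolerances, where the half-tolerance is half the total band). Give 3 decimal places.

Stack each dimension's contribution:
  +A: nom +24.100 → Σnom=24.100; wc +0.480/-0.480 → slack +0.480/-0.480; half-tol=0.480, Σhalf²=0.230400
  -B: nom -4.660 → Σnom=19.440; wc +0.300/-0.460 → slack +0.780/-0.940; half-tol=0.380, Σhalf²=0.374800
  +C: nom +2.100 → Σnom=21.540; wc +0.013/-0.013 → slack +0.793/-0.953; half-tol=0.013, Σhalf²=0.374969
  +D: nom +49.230 → Σnom=70.770; wc +0.410/-0.460 → slack +1.203/-1.413; half-tol=0.435, Σhalf²=0.564194
  -E: nom -38.500 → Σnom=32.270; wc +0.080/-0.080 → slack +1.283/-1.493; half-tol=0.080, Σhalf²=0.570594
  -F: nom -29.400 → Σnom=2.870; wc +0.258/-0.141 → slack +1.541/-1.634; half-tol=0.200, Σhalf²=0.610394
  +G: nom +17.400 → Σnom=20.270; wc +0.103/-0.495 → slack +1.644/-2.129; half-tol=0.299, Σhalf²=0.699795
  -H: nom -22.580 → Σnom=-2.310; wc +0.480/-0.480 → slack +2.124/-2.609; half-tol=0.480, Σhalf²=0.930195
Nominal = -2.310. Worst-case = [-2.310 - 2.609, -2.310 + 2.124] = [-4.919, -0.186]. RSS = √0.930195 = 0.964.

nominal=-2.310 wc=[-4.919,-0.186] rss=0.964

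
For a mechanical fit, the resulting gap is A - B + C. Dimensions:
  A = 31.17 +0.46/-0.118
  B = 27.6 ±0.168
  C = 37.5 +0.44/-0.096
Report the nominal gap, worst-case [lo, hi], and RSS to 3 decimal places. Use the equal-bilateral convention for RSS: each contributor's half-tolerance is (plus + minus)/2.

Stack each dimension's contribution:
  +A: nom +31.170 → Σnom=31.170; wc +0.460/-0.118 → slack +0.460/-0.118; half-tol=0.289, Σhalf²=0.083521
  -B: nom -27.600 → Σnom=3.570; wc +0.168/-0.168 → slack +0.628/-0.286; half-tol=0.168, Σhalf²=0.111745
  +C: nom +37.500 → Σnom=41.070; wc +0.440/-0.096 → slack +1.068/-0.382; half-tol=0.268, Σhalf²=0.183569
Nominal = 41.070. Worst-case = [41.070 - 0.382, 41.070 + 1.068] = [40.688, 42.138]. RSS = √0.183569 = 0.428.

nominal=41.070 wc=[40.688,42.138] rss=0.428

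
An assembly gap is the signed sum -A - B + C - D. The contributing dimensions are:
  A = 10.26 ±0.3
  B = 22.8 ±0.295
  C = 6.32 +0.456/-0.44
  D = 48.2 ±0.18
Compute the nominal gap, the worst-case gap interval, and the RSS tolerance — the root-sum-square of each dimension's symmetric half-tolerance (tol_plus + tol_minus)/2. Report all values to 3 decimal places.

nominal=-74.940 wc=[-76.155,-73.709] rss=0.640

Stack each dimension's contribution:
  -A: nom -10.260 → Σnom=-10.260; wc +0.300/-0.300 → slack +0.300/-0.300; half-tol=0.300, Σhalf²=0.090000
  -B: nom -22.800 → Σnom=-33.060; wc +0.295/-0.295 → slack +0.595/-0.595; half-tol=0.295, Σhalf²=0.177025
  +C: nom +6.320 → Σnom=-26.740; wc +0.456/-0.440 → slack +1.051/-1.035; half-tol=0.448, Σhalf²=0.377729
  -D: nom -48.200 → Σnom=-74.940; wc +0.180/-0.180 → slack +1.231/-1.215; half-tol=0.180, Σhalf²=0.410129
Nominal = -74.940. Worst-case = [-74.940 - 1.215, -74.940 + 1.231] = [-76.155, -73.709]. RSS = √0.410129 = 0.640.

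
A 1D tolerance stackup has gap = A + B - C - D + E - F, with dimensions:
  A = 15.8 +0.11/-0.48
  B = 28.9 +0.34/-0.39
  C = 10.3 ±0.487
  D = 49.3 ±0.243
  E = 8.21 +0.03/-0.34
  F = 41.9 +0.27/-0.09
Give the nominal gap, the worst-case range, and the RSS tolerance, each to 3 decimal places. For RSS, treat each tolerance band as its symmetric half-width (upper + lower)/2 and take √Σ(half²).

nominal=-48.590 wc=[-50.800,-47.290] rss=0.764

Stack each dimension's contribution:
  +A: nom +15.800 → Σnom=15.800; wc +0.110/-0.480 → slack +0.110/-0.480; half-tol=0.295, Σhalf²=0.087025
  +B: nom +28.900 → Σnom=44.700; wc +0.340/-0.390 → slack +0.450/-0.870; half-tol=0.365, Σhalf²=0.220250
  -C: nom -10.300 → Σnom=34.400; wc +0.487/-0.487 → slack +0.937/-1.357; half-tol=0.487, Σhalf²=0.457419
  -D: nom -49.300 → Σnom=-14.900; wc +0.243/-0.243 → slack +1.180/-1.600; half-tol=0.243, Σhalf²=0.516468
  +E: nom +8.210 → Σnom=-6.690; wc +0.030/-0.340 → slack +1.210/-1.940; half-tol=0.185, Σhalf²=0.550693
  -F: nom -41.900 → Σnom=-48.590; wc +0.090/-0.270 → slack +1.300/-2.210; half-tol=0.180, Σhalf²=0.583093
Nominal = -48.590. Worst-case = [-48.590 - 2.210, -48.590 + 1.300] = [-50.800, -47.290]. RSS = √0.583093 = 0.764.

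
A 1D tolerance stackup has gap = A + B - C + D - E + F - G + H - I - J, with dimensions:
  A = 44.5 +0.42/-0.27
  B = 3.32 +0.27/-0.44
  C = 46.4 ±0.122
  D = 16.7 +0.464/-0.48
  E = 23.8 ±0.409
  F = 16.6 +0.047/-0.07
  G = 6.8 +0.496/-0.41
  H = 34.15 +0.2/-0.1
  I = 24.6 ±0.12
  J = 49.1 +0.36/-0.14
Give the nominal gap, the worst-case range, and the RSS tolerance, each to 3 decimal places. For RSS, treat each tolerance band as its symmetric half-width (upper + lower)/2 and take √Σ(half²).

nominal=-35.430 wc=[-38.297,-32.828] rss=0.979

Stack each dimension's contribution:
  +A: nom +44.500 → Σnom=44.500; wc +0.420/-0.270 → slack +0.420/-0.270; half-tol=0.345, Σhalf²=0.119025
  +B: nom +3.320 → Σnom=47.820; wc +0.270/-0.440 → slack +0.690/-0.710; half-tol=0.355, Σhalf²=0.245050
  -C: nom -46.400 → Σnom=1.420; wc +0.122/-0.122 → slack +0.812/-0.832; half-tol=0.122, Σhalf²=0.259934
  +D: nom +16.700 → Σnom=18.120; wc +0.464/-0.480 → slack +1.276/-1.312; half-tol=0.472, Σhalf²=0.482718
  -E: nom -23.800 → Σnom=-5.680; wc +0.409/-0.409 → slack +1.685/-1.721; half-tol=0.409, Σhalf²=0.649999
  +F: nom +16.600 → Σnom=10.920; wc +0.047/-0.070 → slack +1.732/-1.791; half-tol=0.059, Σhalf²=0.653421
  -G: nom -6.800 → Σnom=4.120; wc +0.410/-0.496 → slack +2.142/-2.287; half-tol=0.453, Σhalf²=0.858630
  +H: nom +34.150 → Σnom=38.270; wc +0.200/-0.100 → slack +2.342/-2.387; half-tol=0.150, Σhalf²=0.881130
  -I: nom -24.600 → Σnom=13.670; wc +0.120/-0.120 → slack +2.462/-2.507; half-tol=0.120, Σhalf²=0.895530
  -J: nom -49.100 → Σnom=-35.430; wc +0.140/-0.360 → slack +2.602/-2.867; half-tol=0.250, Σhalf²=0.958030
Nominal = -35.430. Worst-case = [-35.430 - 2.867, -35.430 + 2.602] = [-38.297, -32.828]. RSS = √0.958030 = 0.979.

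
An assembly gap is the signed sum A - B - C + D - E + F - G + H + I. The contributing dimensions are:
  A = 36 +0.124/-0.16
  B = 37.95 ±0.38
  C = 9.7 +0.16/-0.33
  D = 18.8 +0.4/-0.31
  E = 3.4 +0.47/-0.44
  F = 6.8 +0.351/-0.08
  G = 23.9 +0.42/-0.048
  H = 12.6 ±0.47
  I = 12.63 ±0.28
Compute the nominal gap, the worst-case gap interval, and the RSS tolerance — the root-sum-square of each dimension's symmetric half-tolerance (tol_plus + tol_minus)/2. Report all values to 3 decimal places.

nominal=11.880 wc=[9.150,14.703] rss=0.979

Stack each dimension's contribution:
  +A: nom +36.000 → Σnom=36.000; wc +0.124/-0.160 → slack +0.124/-0.160; half-tol=0.142, Σhalf²=0.020164
  -B: nom -37.950 → Σnom=-1.950; wc +0.380/-0.380 → slack +0.504/-0.540; half-tol=0.380, Σhalf²=0.164564
  -C: nom -9.700 → Σnom=-11.650; wc +0.330/-0.160 → slack +0.834/-0.700; half-tol=0.245, Σhalf²=0.224589
  +D: nom +18.800 → Σnom=7.150; wc +0.400/-0.310 → slack +1.234/-1.010; half-tol=0.355, Σhalf²=0.350614
  -E: nom -3.400 → Σnom=3.750; wc +0.440/-0.470 → slack +1.674/-1.480; half-tol=0.455, Σhalf²=0.557639
  +F: nom +6.800 → Σnom=10.550; wc +0.351/-0.080 → slack +2.025/-1.560; half-tol=0.215, Σhalf²=0.604079
  -G: nom -23.900 → Σnom=-13.350; wc +0.048/-0.420 → slack +2.073/-1.980; half-tol=0.234, Σhalf²=0.658835
  +H: nom +12.600 → Σnom=-0.750; wc +0.470/-0.470 → slack +2.543/-2.450; half-tol=0.470, Σhalf²=0.879735
  +I: nom +12.630 → Σnom=11.880; wc +0.280/-0.280 → slack +2.823/-2.730; half-tol=0.280, Σhalf²=0.958135
Nominal = 11.880. Worst-case = [11.880 - 2.730, 11.880 + 2.823] = [9.150, 14.703]. RSS = √0.958135 = 0.979.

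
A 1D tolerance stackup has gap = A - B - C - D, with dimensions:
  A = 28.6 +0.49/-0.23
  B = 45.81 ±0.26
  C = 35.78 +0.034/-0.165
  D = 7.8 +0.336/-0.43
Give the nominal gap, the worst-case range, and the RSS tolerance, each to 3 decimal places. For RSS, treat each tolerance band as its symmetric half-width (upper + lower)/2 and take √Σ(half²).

nominal=-60.790 wc=[-61.650,-59.445] rss=0.595

Stack each dimension's contribution:
  +A: nom +28.600 → Σnom=28.600; wc +0.490/-0.230 → slack +0.490/-0.230; half-tol=0.360, Σhalf²=0.129600
  -B: nom -45.810 → Σnom=-17.210; wc +0.260/-0.260 → slack +0.750/-0.490; half-tol=0.260, Σhalf²=0.197200
  -C: nom -35.780 → Σnom=-52.990; wc +0.165/-0.034 → slack +0.915/-0.524; half-tol=0.100, Σhalf²=0.207100
  -D: nom -7.800 → Σnom=-60.790; wc +0.430/-0.336 → slack +1.345/-0.860; half-tol=0.383, Σhalf²=0.353789
Nominal = -60.790. Worst-case = [-60.790 - 0.860, -60.790 + 1.345] = [-61.650, -59.445]. RSS = √0.353789 = 0.595.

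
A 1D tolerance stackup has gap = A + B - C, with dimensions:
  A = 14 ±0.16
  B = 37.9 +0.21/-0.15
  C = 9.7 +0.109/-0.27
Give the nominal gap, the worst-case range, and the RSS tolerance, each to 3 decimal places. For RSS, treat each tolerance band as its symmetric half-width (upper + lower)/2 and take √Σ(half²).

nominal=42.200 wc=[41.781,42.840] rss=0.306

Stack each dimension's contribution:
  +A: nom +14.000 → Σnom=14.000; wc +0.160/-0.160 → slack +0.160/-0.160; half-tol=0.160, Σhalf²=0.025600
  +B: nom +37.900 → Σnom=51.900; wc +0.210/-0.150 → slack +0.370/-0.310; half-tol=0.180, Σhalf²=0.058000
  -C: nom -9.700 → Σnom=42.200; wc +0.270/-0.109 → slack +0.640/-0.419; half-tol=0.190, Σhalf²=0.093910
Nominal = 42.200. Worst-case = [42.200 - 0.419, 42.200 + 0.640] = [41.781, 42.840]. RSS = √0.093910 = 0.306.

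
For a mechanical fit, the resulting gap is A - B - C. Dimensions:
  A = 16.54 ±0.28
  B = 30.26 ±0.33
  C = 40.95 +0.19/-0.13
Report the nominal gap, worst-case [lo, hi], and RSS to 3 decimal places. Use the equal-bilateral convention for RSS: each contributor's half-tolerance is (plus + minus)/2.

nominal=-54.670 wc=[-55.470,-53.930] rss=0.461

Stack each dimension's contribution:
  +A: nom +16.540 → Σnom=16.540; wc +0.280/-0.280 → slack +0.280/-0.280; half-tol=0.280, Σhalf²=0.078400
  -B: nom -30.260 → Σnom=-13.720; wc +0.330/-0.330 → slack +0.610/-0.610; half-tol=0.330, Σhalf²=0.187300
  -C: nom -40.950 → Σnom=-54.670; wc +0.130/-0.190 → slack +0.740/-0.800; half-tol=0.160, Σhalf²=0.212900
Nominal = -54.670. Worst-case = [-54.670 - 0.800, -54.670 + 0.740] = [-55.470, -53.930]. RSS = √0.212900 = 0.461.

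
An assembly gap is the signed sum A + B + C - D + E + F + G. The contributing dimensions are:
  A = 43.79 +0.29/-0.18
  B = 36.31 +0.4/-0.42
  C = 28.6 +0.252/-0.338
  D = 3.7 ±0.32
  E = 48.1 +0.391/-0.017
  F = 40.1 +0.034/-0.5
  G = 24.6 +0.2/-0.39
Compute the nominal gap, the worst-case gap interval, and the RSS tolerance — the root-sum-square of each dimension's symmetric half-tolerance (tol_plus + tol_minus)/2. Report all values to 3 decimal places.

nominal=217.800 wc=[215.635,219.687] rss=0.783

Stack each dimension's contribution:
  +A: nom +43.790 → Σnom=43.790; wc +0.290/-0.180 → slack +0.290/-0.180; half-tol=0.235, Σhalf²=0.055225
  +B: nom +36.310 → Σnom=80.100; wc +0.400/-0.420 → slack +0.690/-0.600; half-tol=0.410, Σhalf²=0.223325
  +C: nom +28.600 → Σnom=108.700; wc +0.252/-0.338 → slack +0.942/-0.938; half-tol=0.295, Σhalf²=0.310350
  -D: nom -3.700 → Σnom=105.000; wc +0.320/-0.320 → slack +1.262/-1.258; half-tol=0.320, Σhalf²=0.412750
  +E: nom +48.100 → Σnom=153.100; wc +0.391/-0.017 → slack +1.653/-1.275; half-tol=0.204, Σhalf²=0.454366
  +F: nom +40.100 → Σnom=193.200; wc +0.034/-0.500 → slack +1.687/-1.775; half-tol=0.267, Σhalf²=0.525655
  +G: nom +24.600 → Σnom=217.800; wc +0.200/-0.390 → slack +1.887/-2.165; half-tol=0.295, Σhalf²=0.612680
Nominal = 217.800. Worst-case = [217.800 - 2.165, 217.800 + 1.887] = [215.635, 219.687]. RSS = √0.612680 = 0.783.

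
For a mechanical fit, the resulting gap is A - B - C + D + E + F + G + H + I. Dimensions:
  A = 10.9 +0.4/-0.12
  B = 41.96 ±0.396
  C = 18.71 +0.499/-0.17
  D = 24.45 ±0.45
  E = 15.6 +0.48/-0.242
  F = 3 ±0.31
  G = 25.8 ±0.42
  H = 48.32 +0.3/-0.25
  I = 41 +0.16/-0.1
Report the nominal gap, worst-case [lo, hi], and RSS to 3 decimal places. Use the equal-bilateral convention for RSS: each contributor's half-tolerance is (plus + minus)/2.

nominal=108.400 wc=[105.613,111.486] rss=1.017

Stack each dimension's contribution:
  +A: nom +10.900 → Σnom=10.900; wc +0.400/-0.120 → slack +0.400/-0.120; half-tol=0.260, Σhalf²=0.067600
  -B: nom -41.960 → Σnom=-31.060; wc +0.396/-0.396 → slack +0.796/-0.516; half-tol=0.396, Σhalf²=0.224416
  -C: nom -18.710 → Σnom=-49.770; wc +0.170/-0.499 → slack +0.966/-1.015; half-tol=0.335, Σhalf²=0.336306
  +D: nom +24.450 → Σnom=-25.320; wc +0.450/-0.450 → slack +1.416/-1.465; half-tol=0.450, Σhalf²=0.538806
  +E: nom +15.600 → Σnom=-9.720; wc +0.480/-0.242 → slack +1.896/-1.707; half-tol=0.361, Σhalf²=0.669127
  +F: nom +3.000 → Σnom=-6.720; wc +0.310/-0.310 → slack +2.206/-2.017; half-tol=0.310, Σhalf²=0.765227
  +G: nom +25.800 → Σnom=19.080; wc +0.420/-0.420 → slack +2.626/-2.437; half-tol=0.420, Σhalf²=0.941627
  +H: nom +48.320 → Σnom=67.400; wc +0.300/-0.250 → slack +2.926/-2.687; half-tol=0.275, Σhalf²=1.017252
  +I: nom +41.000 → Σnom=108.400; wc +0.160/-0.100 → slack +3.086/-2.787; half-tol=0.130, Σhalf²=1.034152
Nominal = 108.400. Worst-case = [108.400 - 2.787, 108.400 + 3.086] = [105.613, 111.486]. RSS = √1.034152 = 1.017.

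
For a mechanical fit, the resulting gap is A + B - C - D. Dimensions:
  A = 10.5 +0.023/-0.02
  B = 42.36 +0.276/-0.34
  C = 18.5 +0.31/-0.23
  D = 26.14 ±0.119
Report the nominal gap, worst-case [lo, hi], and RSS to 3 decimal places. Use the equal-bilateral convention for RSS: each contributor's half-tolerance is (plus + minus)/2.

nominal=8.220 wc=[7.431,8.868] rss=0.427

Stack each dimension's contribution:
  +A: nom +10.500 → Σnom=10.500; wc +0.023/-0.020 → slack +0.023/-0.020; half-tol=0.021, Σhalf²=0.000462
  +B: nom +42.360 → Σnom=52.860; wc +0.276/-0.340 → slack +0.299/-0.360; half-tol=0.308, Σhalf²=0.095326
  -C: nom -18.500 → Σnom=34.360; wc +0.230/-0.310 → slack +0.529/-0.670; half-tol=0.270, Σhalf²=0.168226
  -D: nom -26.140 → Σnom=8.220; wc +0.119/-0.119 → slack +0.648/-0.789; half-tol=0.119, Σhalf²=0.182387
Nominal = 8.220. Worst-case = [8.220 - 0.789, 8.220 + 0.648] = [7.431, 8.868]. RSS = √0.182387 = 0.427.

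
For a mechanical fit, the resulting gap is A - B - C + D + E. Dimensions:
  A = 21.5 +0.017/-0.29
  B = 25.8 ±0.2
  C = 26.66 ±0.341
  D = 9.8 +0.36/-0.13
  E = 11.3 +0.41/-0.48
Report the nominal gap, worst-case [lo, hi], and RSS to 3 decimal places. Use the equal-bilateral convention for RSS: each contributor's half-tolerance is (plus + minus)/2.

nominal=-9.860 wc=[-11.301,-8.532] rss=0.662

Stack each dimension's contribution:
  +A: nom +21.500 → Σnom=21.500; wc +0.017/-0.290 → slack +0.017/-0.290; half-tol=0.153, Σhalf²=0.023562
  -B: nom -25.800 → Σnom=-4.300; wc +0.200/-0.200 → slack +0.217/-0.490; half-tol=0.200, Σhalf²=0.063562
  -C: nom -26.660 → Σnom=-30.960; wc +0.341/-0.341 → slack +0.558/-0.831; half-tol=0.341, Σhalf²=0.179843
  +D: nom +9.800 → Σnom=-21.160; wc +0.360/-0.130 → slack +0.918/-0.961; half-tol=0.245, Σhalf²=0.239868
  +E: nom +11.300 → Σnom=-9.860; wc +0.410/-0.480 → slack +1.328/-1.441; half-tol=0.445, Σhalf²=0.437893
Nominal = -9.860. Worst-case = [-9.860 - 1.441, -9.860 + 1.328] = [-11.301, -8.532]. RSS = √0.437893 = 0.662.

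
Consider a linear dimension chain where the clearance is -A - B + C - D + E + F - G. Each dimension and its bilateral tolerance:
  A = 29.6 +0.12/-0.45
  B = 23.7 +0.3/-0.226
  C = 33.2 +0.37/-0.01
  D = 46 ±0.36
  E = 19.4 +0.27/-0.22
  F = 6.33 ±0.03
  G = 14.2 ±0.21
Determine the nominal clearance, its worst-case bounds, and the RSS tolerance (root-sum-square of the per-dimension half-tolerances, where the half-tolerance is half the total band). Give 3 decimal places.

nominal=-54.570 wc=[-55.820,-52.654] rss=0.649

Stack each dimension's contribution:
  -A: nom -29.600 → Σnom=-29.600; wc +0.450/-0.120 → slack +0.450/-0.120; half-tol=0.285, Σhalf²=0.081225
  -B: nom -23.700 → Σnom=-53.300; wc +0.226/-0.300 → slack +0.676/-0.420; half-tol=0.263, Σhalf²=0.150394
  +C: nom +33.200 → Σnom=-20.100; wc +0.370/-0.010 → slack +1.046/-0.430; half-tol=0.190, Σhalf²=0.186494
  -D: nom -46.000 → Σnom=-66.100; wc +0.360/-0.360 → slack +1.406/-0.790; half-tol=0.360, Σhalf²=0.316094
  +E: nom +19.400 → Σnom=-46.700; wc +0.270/-0.220 → slack +1.676/-1.010; half-tol=0.245, Σhalf²=0.376119
  +F: nom +6.330 → Σnom=-40.370; wc +0.030/-0.030 → slack +1.706/-1.040; half-tol=0.030, Σhalf²=0.377019
  -G: nom -14.200 → Σnom=-54.570; wc +0.210/-0.210 → slack +1.916/-1.250; half-tol=0.210, Σhalf²=0.421119
Nominal = -54.570. Worst-case = [-54.570 - 1.250, -54.570 + 1.916] = [-55.820, -52.654]. RSS = √0.421119 = 0.649.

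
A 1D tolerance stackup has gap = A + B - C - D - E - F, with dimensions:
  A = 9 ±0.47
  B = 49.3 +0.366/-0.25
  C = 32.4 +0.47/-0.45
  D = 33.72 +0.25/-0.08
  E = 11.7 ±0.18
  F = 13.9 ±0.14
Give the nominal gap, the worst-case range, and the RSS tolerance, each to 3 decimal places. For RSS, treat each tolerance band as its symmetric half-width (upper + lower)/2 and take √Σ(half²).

Stack each dimension's contribution:
  +A: nom +9.000 → Σnom=9.000; wc +0.470/-0.470 → slack +0.470/-0.470; half-tol=0.470, Σhalf²=0.220900
  +B: nom +49.300 → Σnom=58.300; wc +0.366/-0.250 → slack +0.836/-0.720; half-tol=0.308, Σhalf²=0.315764
  -C: nom -32.400 → Σnom=25.900; wc +0.450/-0.470 → slack +1.286/-1.190; half-tol=0.460, Σhalf²=0.527364
  -D: nom -33.720 → Σnom=-7.820; wc +0.080/-0.250 → slack +1.366/-1.440; half-tol=0.165, Σhalf²=0.554589
  -E: nom -11.700 → Σnom=-19.520; wc +0.180/-0.180 → slack +1.546/-1.620; half-tol=0.180, Σhalf²=0.586989
  -F: nom -13.900 → Σnom=-33.420; wc +0.140/-0.140 → slack +1.686/-1.760; half-tol=0.140, Σhalf²=0.606589
Nominal = -33.420. Worst-case = [-33.420 - 1.760, -33.420 + 1.686] = [-35.180, -31.734]. RSS = √0.606589 = 0.779.

nominal=-33.420 wc=[-35.180,-31.734] rss=0.779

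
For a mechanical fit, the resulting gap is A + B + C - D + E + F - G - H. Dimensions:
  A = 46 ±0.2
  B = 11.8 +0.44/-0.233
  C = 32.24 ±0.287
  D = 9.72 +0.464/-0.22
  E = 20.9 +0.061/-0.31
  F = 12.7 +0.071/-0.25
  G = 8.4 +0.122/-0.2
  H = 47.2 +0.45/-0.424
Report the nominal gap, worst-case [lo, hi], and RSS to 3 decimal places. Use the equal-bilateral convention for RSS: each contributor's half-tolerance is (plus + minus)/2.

nominal=58.320 wc=[56.004,60.223] rss=0.793

Stack each dimension's contribution:
  +A: nom +46.000 → Σnom=46.000; wc +0.200/-0.200 → slack +0.200/-0.200; half-tol=0.200, Σhalf²=0.040000
  +B: nom +11.800 → Σnom=57.800; wc +0.440/-0.233 → slack +0.640/-0.433; half-tol=0.337, Σhalf²=0.153232
  +C: nom +32.240 → Σnom=90.040; wc +0.287/-0.287 → slack +0.927/-0.720; half-tol=0.287, Σhalf²=0.235601
  -D: nom -9.720 → Σnom=80.320; wc +0.220/-0.464 → slack +1.147/-1.184; half-tol=0.342, Σhalf²=0.352565
  +E: nom +20.900 → Σnom=101.220; wc +0.061/-0.310 → slack +1.208/-1.494; half-tol=0.185, Σhalf²=0.386975
  +F: nom +12.700 → Σnom=113.920; wc +0.071/-0.250 → slack +1.279/-1.744; half-tol=0.161, Σhalf²=0.412736
  -G: nom -8.400 → Σnom=105.520; wc +0.200/-0.122 → slack +1.479/-1.866; half-tol=0.161, Σhalf²=0.438657
  -H: nom -47.200 → Σnom=58.320; wc +0.424/-0.450 → slack +1.903/-2.316; half-tol=0.437, Σhalf²=0.629626
Nominal = 58.320. Worst-case = [58.320 - 2.316, 58.320 + 1.903] = [56.004, 60.223]. RSS = √0.629626 = 0.793.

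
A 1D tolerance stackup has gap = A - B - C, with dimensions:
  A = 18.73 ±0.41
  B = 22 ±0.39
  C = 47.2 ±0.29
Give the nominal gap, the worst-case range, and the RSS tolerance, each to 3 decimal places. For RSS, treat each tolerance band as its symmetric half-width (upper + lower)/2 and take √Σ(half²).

nominal=-50.470 wc=[-51.560,-49.380] rss=0.636

Stack each dimension's contribution:
  +A: nom +18.730 → Σnom=18.730; wc +0.410/-0.410 → slack +0.410/-0.410; half-tol=0.410, Σhalf²=0.168100
  -B: nom -22.000 → Σnom=-3.270; wc +0.390/-0.390 → slack +0.800/-0.800; half-tol=0.390, Σhalf²=0.320200
  -C: nom -47.200 → Σnom=-50.470; wc +0.290/-0.290 → slack +1.090/-1.090; half-tol=0.290, Σhalf²=0.404300
Nominal = -50.470. Worst-case = [-50.470 - 1.090, -50.470 + 1.090] = [-51.560, -49.380]. RSS = √0.404300 = 0.636.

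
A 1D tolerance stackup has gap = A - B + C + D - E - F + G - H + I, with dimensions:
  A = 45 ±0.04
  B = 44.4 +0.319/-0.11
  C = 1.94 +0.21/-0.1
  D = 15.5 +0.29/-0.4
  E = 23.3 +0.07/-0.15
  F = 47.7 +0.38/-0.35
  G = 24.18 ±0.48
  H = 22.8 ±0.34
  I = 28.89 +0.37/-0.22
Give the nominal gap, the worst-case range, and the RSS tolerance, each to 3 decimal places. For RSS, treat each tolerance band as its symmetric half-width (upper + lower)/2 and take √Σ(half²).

Stack each dimension's contribution:
  +A: nom +45.000 → Σnom=45.000; wc +0.040/-0.040 → slack +0.040/-0.040; half-tol=0.040, Σhalf²=0.001600
  -B: nom -44.400 → Σnom=0.600; wc +0.110/-0.319 → slack +0.150/-0.359; half-tol=0.214, Σhalf²=0.047610
  +C: nom +1.940 → Σnom=2.540; wc +0.210/-0.100 → slack +0.360/-0.459; half-tol=0.155, Σhalf²=0.071635
  +D: nom +15.500 → Σnom=18.040; wc +0.290/-0.400 → slack +0.650/-0.859; half-tol=0.345, Σhalf²=0.190660
  -E: nom -23.300 → Σnom=-5.260; wc +0.150/-0.070 → slack +0.800/-0.929; half-tol=0.110, Σhalf²=0.202760
  -F: nom -47.700 → Σnom=-52.960; wc +0.350/-0.380 → slack +1.150/-1.309; half-tol=0.365, Σhalf²=0.335985
  +G: nom +24.180 → Σnom=-28.780; wc +0.480/-0.480 → slack +1.630/-1.789; half-tol=0.480, Σhalf²=0.566385
  -H: nom -22.800 → Σnom=-51.580; wc +0.340/-0.340 → slack +1.970/-2.129; half-tol=0.340, Σhalf²=0.681985
  +I: nom +28.890 → Σnom=-22.690; wc +0.370/-0.220 → slack +2.340/-2.349; half-tol=0.295, Σhalf²=0.769010
Nominal = -22.690. Worst-case = [-22.690 - 2.349, -22.690 + 2.340] = [-25.039, -20.350]. RSS = √0.769010 = 0.877.

nominal=-22.690 wc=[-25.039,-20.350] rss=0.877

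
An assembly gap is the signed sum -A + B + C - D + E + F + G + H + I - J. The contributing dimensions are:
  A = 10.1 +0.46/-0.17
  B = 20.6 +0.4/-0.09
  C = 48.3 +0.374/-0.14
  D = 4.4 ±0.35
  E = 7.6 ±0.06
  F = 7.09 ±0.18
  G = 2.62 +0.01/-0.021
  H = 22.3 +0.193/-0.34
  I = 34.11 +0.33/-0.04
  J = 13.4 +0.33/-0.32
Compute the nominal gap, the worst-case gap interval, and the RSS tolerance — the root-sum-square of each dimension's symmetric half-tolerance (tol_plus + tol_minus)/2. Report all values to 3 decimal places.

nominal=114.720 wc=[112.709,117.107] rss=0.771

Stack each dimension's contribution:
  -A: nom -10.100 → Σnom=-10.100; wc +0.170/-0.460 → slack +0.170/-0.460; half-tol=0.315, Σhalf²=0.099225
  +B: nom +20.600 → Σnom=10.500; wc +0.400/-0.090 → slack +0.570/-0.550; half-tol=0.245, Σhalf²=0.159250
  +C: nom +48.300 → Σnom=58.800; wc +0.374/-0.140 → slack +0.944/-0.690; half-tol=0.257, Σhalf²=0.225299
  -D: nom -4.400 → Σnom=54.400; wc +0.350/-0.350 → slack +1.294/-1.040; half-tol=0.350, Σhalf²=0.347799
  +E: nom +7.600 → Σnom=62.000; wc +0.060/-0.060 → slack +1.354/-1.100; half-tol=0.060, Σhalf²=0.351399
  +F: nom +7.090 → Σnom=69.090; wc +0.180/-0.180 → slack +1.534/-1.280; half-tol=0.180, Σhalf²=0.383799
  +G: nom +2.620 → Σnom=71.710; wc +0.010/-0.021 → slack +1.544/-1.301; half-tol=0.015, Σhalf²=0.384039
  +H: nom +22.300 → Σnom=94.010; wc +0.193/-0.340 → slack +1.737/-1.641; half-tol=0.267, Σhalf²=0.455061
  +I: nom +34.110 → Σnom=128.120; wc +0.330/-0.040 → slack +2.067/-1.681; half-tol=0.185, Σhalf²=0.489286
  -J: nom -13.400 → Σnom=114.720; wc +0.320/-0.330 → slack +2.387/-2.011; half-tol=0.325, Σhalf²=0.594911
Nominal = 114.720. Worst-case = [114.720 - 2.011, 114.720 + 2.387] = [112.709, 117.107]. RSS = √0.594911 = 0.771.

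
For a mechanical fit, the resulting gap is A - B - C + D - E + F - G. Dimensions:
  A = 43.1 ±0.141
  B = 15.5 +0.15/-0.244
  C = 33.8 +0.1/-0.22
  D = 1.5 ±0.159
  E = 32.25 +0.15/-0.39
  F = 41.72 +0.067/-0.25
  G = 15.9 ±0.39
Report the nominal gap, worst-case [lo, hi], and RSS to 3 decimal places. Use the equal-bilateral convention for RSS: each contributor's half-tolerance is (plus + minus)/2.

Stack each dimension's contribution:
  +A: nom +43.100 → Σnom=43.100; wc +0.141/-0.141 → slack +0.141/-0.141; half-tol=0.141, Σhalf²=0.019881
  -B: nom -15.500 → Σnom=27.600; wc +0.244/-0.150 → slack +0.385/-0.291; half-tol=0.197, Σhalf²=0.058690
  -C: nom -33.800 → Σnom=-6.200; wc +0.220/-0.100 → slack +0.605/-0.391; half-tol=0.160, Σhalf²=0.084290
  +D: nom +1.500 → Σnom=-4.700; wc +0.159/-0.159 → slack +0.764/-0.550; half-tol=0.159, Σhalf²=0.109571
  -E: nom -32.250 → Σnom=-36.950; wc +0.390/-0.150 → slack +1.154/-0.700; half-tol=0.270, Σhalf²=0.182471
  +F: nom +41.720 → Σnom=4.770; wc +0.067/-0.250 → slack +1.221/-0.950; half-tol=0.159, Σhalf²=0.207593
  -G: nom -15.900 → Σnom=-11.130; wc +0.390/-0.390 → slack +1.611/-1.340; half-tol=0.390, Σhalf²=0.359693
Nominal = -11.130. Worst-case = [-11.130 - 1.340, -11.130 + 1.611] = [-12.470, -9.519]. RSS = √0.359693 = 0.600.

nominal=-11.130 wc=[-12.470,-9.519] rss=0.600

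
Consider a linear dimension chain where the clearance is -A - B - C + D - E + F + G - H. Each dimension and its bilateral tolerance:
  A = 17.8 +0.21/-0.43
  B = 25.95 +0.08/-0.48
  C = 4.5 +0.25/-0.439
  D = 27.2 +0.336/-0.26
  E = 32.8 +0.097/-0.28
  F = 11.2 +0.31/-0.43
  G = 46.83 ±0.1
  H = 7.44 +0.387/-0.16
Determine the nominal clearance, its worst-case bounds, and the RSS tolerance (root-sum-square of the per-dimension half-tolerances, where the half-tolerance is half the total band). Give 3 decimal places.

nominal=-3.260 wc=[-5.074,-0.725] rss=0.803

Stack each dimension's contribution:
  -A: nom -17.800 → Σnom=-17.800; wc +0.430/-0.210 → slack +0.430/-0.210; half-tol=0.320, Σhalf²=0.102400
  -B: nom -25.950 → Σnom=-43.750; wc +0.480/-0.080 → slack +0.910/-0.290; half-tol=0.280, Σhalf²=0.180800
  -C: nom -4.500 → Σnom=-48.250; wc +0.439/-0.250 → slack +1.349/-0.540; half-tol=0.345, Σhalf²=0.299480
  +D: nom +27.200 → Σnom=-21.050; wc +0.336/-0.260 → slack +1.685/-0.800; half-tol=0.298, Σhalf²=0.388284
  -E: nom -32.800 → Σnom=-53.850; wc +0.280/-0.097 → slack +1.965/-0.897; half-tol=0.189, Σhalf²=0.423816
  +F: nom +11.200 → Σnom=-42.650; wc +0.310/-0.430 → slack +2.275/-1.327; half-tol=0.370, Σhalf²=0.560716
  +G: nom +46.830 → Σnom=4.180; wc +0.100/-0.100 → slack +2.375/-1.427; half-tol=0.100, Σhalf²=0.570716
  -H: nom -7.440 → Σnom=-3.260; wc +0.160/-0.387 → slack +2.535/-1.814; half-tol=0.274, Σhalf²=0.645519
Nominal = -3.260. Worst-case = [-3.260 - 1.814, -3.260 + 2.535] = [-5.074, -0.725]. RSS = √0.645519 = 0.803.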